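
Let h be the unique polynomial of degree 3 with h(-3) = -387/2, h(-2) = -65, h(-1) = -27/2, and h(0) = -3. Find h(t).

Write h(t) = at^3 + bt^2 + ct + d. Substituting each data point gives a linear system:
  -27a + 9b - 3c + d = -387/2
  -8a + 4b - 2c + d = -65
  -a + b - c + d = -27/2
  d = -3
Solving the system yields a = 6, b = -5/2, c = 2, d = -3.
So h(t) = 6t³ - (5/2)t² + 2t - 3.
Check: h(-3) = -387/2. ✓

h(t) = 6t^3 - (5/2)t^2 + 2t - 3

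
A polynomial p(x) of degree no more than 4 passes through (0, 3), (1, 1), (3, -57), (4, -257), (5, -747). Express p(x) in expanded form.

p(x) = -2x^4 + 4x^3 + x^2 - 5x + 3

Write p(x) = ax^4 + bx^3 + cx^2 + dx + e. Substituting each data point gives a linear system:
  e = 3
  a + b + c + d + e = 1
  81a + 27b + 9c + 3d + e = -57
  256a + 64b + 16c + 4d + e = -257
  625a + 125b + 25c + 5d + e = -747
Solving the system yields a = -2, b = 4, c = 1, d = -5, e = 3.
So p(x) = -2x^4 + 4x^3 + x^2 - 5x + 3.
Check: p(0) = 3. ✓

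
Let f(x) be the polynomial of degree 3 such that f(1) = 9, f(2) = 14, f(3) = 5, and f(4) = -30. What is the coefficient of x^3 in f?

Write f(x) = ax^3 + bx^2 + cx + d. Substituting each data point gives a linear system:
  a + b + c + d = 9
  8a + 4b + 2c + d = 14
  27a + 9b + 3c + d = 5
  64a + 16b + 4c + d = -30
Solving the system yields a = -2, b = 5, c = 4, d = 2.
So f(x) = -2x^3 + 5x^2 + 4x + 2.
The leading coefficient is -2.

-2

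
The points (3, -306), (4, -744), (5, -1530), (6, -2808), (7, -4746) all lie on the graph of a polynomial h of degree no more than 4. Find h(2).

Forward differences of the values at s = 3, 4, 5, 6, 7:
  h  : -306  -744  -1530  -2808  -4746
  Δ  : -438  -786  -1278  -1938
  Δ^2: -348  -492  -660
  Δ^3: -144  -168
  Δ^4: -24
The fourth differences are constant, confirming degree 4.
Interpolating (Newton forward form) and evaluating at s = 2 gives h(2) = -96.

-96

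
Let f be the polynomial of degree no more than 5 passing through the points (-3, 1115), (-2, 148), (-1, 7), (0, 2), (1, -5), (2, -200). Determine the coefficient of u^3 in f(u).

-2

Write f(u) = au^5 + bu^4 + cu^3 + du^2 + eu + k. Substituting each data point gives a linear system:
  -243a + 81b - 27c + 9d - 3e + k = 1115
  -32a + 16b - 8c + 4d - 2e + k = 148
  -a + b - c + d - e + k = 7
  k = 2
  a + b + c + d + e + k = -5
  32a + 16b + 8c + 4d + 2e + k = -200
Solving the system yields a = -5, b = -2, c = -2, d = 1, e = 1, k = 2.
So f(u) = -5u^5 - 2u^4 - 2u^3 + u^2 + u + 2.
The coefficient of u^3 is -2.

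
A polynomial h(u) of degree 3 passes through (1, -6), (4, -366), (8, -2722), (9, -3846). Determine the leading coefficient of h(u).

Write h(u) = au^3 + bu^2 + cu + d. Substituting each data point gives a linear system:
  a + b + c + d = -6
  64a + 16b + 4c + d = -366
  512a + 64b + 8c + d = -2722
  729a + 81b + 9c + d = -3846
Solving the system yields a = -5, b = -2, c = -5, d = 6.
So h(u) = -5u^3 - 2u^2 - 5u + 6.
The leading coefficient is -5.

-5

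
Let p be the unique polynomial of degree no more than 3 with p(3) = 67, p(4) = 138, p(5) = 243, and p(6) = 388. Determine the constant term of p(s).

-2

Write p(s) = as^3 + bs^2 + cs + d. Substituting each data point gives a linear system:
  27a + 9b + 3c + d = 67
  64a + 16b + 4c + d = 138
  125a + 25b + 5c + d = 243
  216a + 36b + 6c + d = 388
Solving the system yields a = 1, b = 5, c = -1, d = -2.
So p(s) = s^3 + 5s^2 - s - 2.
The constant term is -2.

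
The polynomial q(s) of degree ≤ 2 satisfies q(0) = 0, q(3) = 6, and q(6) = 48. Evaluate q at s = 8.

96

Write q(s) = as^2 + bs + c. Substituting each data point gives a linear system:
  c = 0
  9a + 3b + c = 6
  36a + 6b + c = 48
Solving the system yields a = 2, b = -4, c = 0.
So q(s) = 2s² - 4s.
Then q(8) = 96.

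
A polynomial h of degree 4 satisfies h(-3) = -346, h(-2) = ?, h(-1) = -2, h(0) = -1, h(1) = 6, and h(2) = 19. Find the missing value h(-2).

-69

On equispaced nodes a degree-4 polynomial has vanishing fifth forward difference, so
  - h(-3) + 5·h(-2) - 10·h(-1) + 10·h(0) - 5·h(1) + h(2) = 0.
Substituting the known values and solving for h(-2):
  5·h(-2) = -345
  h(-2) = -69.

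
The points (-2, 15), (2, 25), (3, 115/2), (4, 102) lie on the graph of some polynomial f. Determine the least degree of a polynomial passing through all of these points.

Divided differences on the nodes -2, 2, 3, 4:
  order 0: 15  25  115/2  102
  order 1: 5/2  65/2  89/2
  order 2: 6  6
  order 3: 0
The order-2 divided differences are all 6 (nonzero) and every higher order vanishes, so the data lies on a polynomial of degree exactly 2.

2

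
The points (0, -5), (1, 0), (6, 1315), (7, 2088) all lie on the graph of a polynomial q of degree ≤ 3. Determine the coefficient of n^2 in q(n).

Write q(n) = an^3 + bn^2 + cn + d. Substituting each data point gives a linear system:
  d = -5
  a + b + c + d = 0
  216a + 36b + 6c + d = 1315
  343a + 49b + 7c + d = 2088
Solving the system yields a = 6, b = 1, c = -2, d = -5.
So q(n) = 6n^3 + n^2 - 2n - 5.
The coefficient of n^2 is 1.

1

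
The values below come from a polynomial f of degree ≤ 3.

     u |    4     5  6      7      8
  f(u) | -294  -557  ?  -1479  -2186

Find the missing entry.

-944

On equispaced nodes a degree-3 polynomial has vanishing fourth forward difference, so
  f(4) - 4·f(5) + 6·f(6) - 4·f(7) + f(8) = 0.
Substituting the known values and solving for f(6):
  6·f(6) = -5664
  f(6) = -944.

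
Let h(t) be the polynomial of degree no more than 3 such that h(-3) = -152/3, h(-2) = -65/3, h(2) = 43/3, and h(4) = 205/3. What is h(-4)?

-299/3

Using the Lagrange interpolation formula with nodes -3, -2, 2, 4:
  L_0(t) = (t + 2)(t - 2)(t - 4) / -35
  L_1(t) = (t + 3)(t - 2)(t - 4) / 24
  L_2(t) = (t + 3)(t + 2)(t - 4) / -40
  L_3(t) = (t + 3)(t + 2)(t - 2) / 84
Then h(t) = -152/3·L_0(t) - 65/3·L_1(t) + 43/3·L_2(t) + 205/3·L_3(t).
Expanding and collecting terms gives h(t) = t^3 - t^2 + 5t + 1/3.
Evaluating at t = -4: h(-4) = -299/3.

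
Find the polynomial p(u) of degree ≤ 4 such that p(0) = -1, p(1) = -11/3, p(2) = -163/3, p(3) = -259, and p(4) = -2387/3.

p(u) = -3u^4 + (1/3)u^3 - 4u^2 + 4u - 1

Write p(u) = au^4 + bu^3 + cu^2 + du + e. Substituting each data point gives a linear system:
  e = -1
  a + b + c + d + e = -11/3
  16a + 8b + 4c + 2d + e = -163/3
  81a + 27b + 9c + 3d + e = -259
  256a + 64b + 16c + 4d + e = -2387/3
Solving the system yields a = -3, b = 1/3, c = -4, d = 4, e = -1.
So p(u) = -3u^4 + (1/3)u^3 - 4u^2 + 4u - 1.
Check: p(2) = -163/3. ✓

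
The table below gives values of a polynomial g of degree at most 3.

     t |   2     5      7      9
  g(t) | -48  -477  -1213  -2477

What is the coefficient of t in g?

-5

Write g(t) = at^3 + bt^2 + ct + d. Substituting each data point gives a linear system:
  8a + 4b + 2c + d = -48
  125a + 25b + 5c + d = -477
  343a + 49b + 7c + d = -1213
  729a + 81b + 9c + d = -2477
Solving the system yields a = -3, b = -3, c = -5, d = -2.
So g(t) = -3t^3 - 3t^2 - 5t - 2.
The coefficient of t is -5.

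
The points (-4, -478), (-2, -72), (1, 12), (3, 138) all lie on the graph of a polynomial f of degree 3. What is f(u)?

f(u) = 6u^3 - 5u^2 + 5u + 6

Using the Lagrange interpolation formula with nodes -4, -2, 1, 3:
  L_0(u) = (u + 2)(u - 1)(u - 3) / -70
  L_1(u) = (u + 4)(u - 1)(u - 3) / 30
  L_2(u) = (u + 4)(u + 2)(u - 3) / -30
  L_3(u) = (u + 4)(u + 2)(u - 1) / 70
Then f(u) = -478·L_0(u) - 72·L_1(u) + 12·L_2(u) + 138·L_3(u).
Expanding and collecting terms gives f(u) = 6u^3 - 5u^2 + 5u + 6.
Check: f(-4) = -478. ✓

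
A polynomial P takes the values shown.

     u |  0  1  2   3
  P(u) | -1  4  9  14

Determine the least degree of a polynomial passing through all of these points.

Forward differences of the values at u = 0, 1, 2, 3:
  P  : -1  4  9  14
  Δ  : 5  5  5
  Δ^2: 0  0
  Δ^3: 0
The first differences are constant (5) and nonzero, while all higher differences vanish, so the minimal degree is 1.

1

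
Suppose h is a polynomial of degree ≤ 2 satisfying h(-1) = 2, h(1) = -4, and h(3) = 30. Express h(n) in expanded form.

h(n) = 5n^2 - 3n - 6

Write h(n) = an^2 + bn + c. Substituting each data point gives a linear system:
  a - b + c = 2
  a + b + c = -4
  9a + 3b + c = 30
Solving the system yields a = 5, b = -3, c = -6.
So h(n) = 5n^2 - 3n - 6.
Check: h(3) = 30. ✓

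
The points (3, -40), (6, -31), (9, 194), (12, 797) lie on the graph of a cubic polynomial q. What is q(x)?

q(x) = x^3 - 6x^2 - 6x + 5

Using the Lagrange interpolation formula with nodes 3, 6, 9, 12:
  L_0(x) = (x - 6)(x - 9)(x - 12) / -162
  L_1(x) = (x - 3)(x - 9)(x - 12) / 54
  L_2(x) = (x - 3)(x - 6)(x - 12) / -54
  L_3(x) = (x - 3)(x - 6)(x - 9) / 162
Then q(x) = -40·L_0(x) - 31·L_1(x) + 194·L_2(x) + 797·L_3(x).
Expanding and collecting terms gives q(x) = x^3 - 6x^2 - 6x + 5.
Check: q(12) = 797. ✓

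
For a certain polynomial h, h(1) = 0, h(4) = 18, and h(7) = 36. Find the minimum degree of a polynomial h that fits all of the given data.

Forward differences of the values at n = 1, 4, 7:
  h  : 0  18  36
  Δ  : 18  18
  Δ^2: 0
The first differences are constant (18) and nonzero, while all higher differences vanish, so the minimal degree is 1.

1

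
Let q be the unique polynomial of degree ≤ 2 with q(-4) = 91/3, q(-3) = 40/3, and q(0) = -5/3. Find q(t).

q(t) = 3t^2 + 4t - 5/3

Write q(t) = at^2 + bt + c. Substituting each data point gives a linear system:
  16a - 4b + c = 91/3
  9a - 3b + c = 40/3
  c = -5/3
Solving the system yields a = 3, b = 4, c = -5/3.
So q(t) = 3t^2 + 4t - 5/3.
Check: q(0) = -5/3. ✓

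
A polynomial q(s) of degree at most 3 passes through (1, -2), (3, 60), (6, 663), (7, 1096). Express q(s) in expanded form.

q(s) = 4s^3 - 6s^2 + 3s - 3

Using the Lagrange interpolation formula with nodes 1, 3, 6, 7:
  L_0(s) = (s - 3)(s - 6)(s - 7) / -60
  L_1(s) = (s - 1)(s - 6)(s - 7) / 24
  L_2(s) = (s - 1)(s - 3)(s - 7) / -15
  L_3(s) = (s - 1)(s - 3)(s - 6) / 24
Then q(s) = -2·L_0(s) + 60·L_1(s) + 663·L_2(s) + 1096·L_3(s).
Expanding and collecting terms gives q(s) = 4s^3 - 6s^2 + 3s - 3.
Check: q(3) = 60. ✓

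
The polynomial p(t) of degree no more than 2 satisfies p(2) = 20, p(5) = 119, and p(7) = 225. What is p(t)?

p(t) = 4t^2 + 5t - 6

Using the Lagrange interpolation formula with nodes 2, 5, 7:
  L_0(t) = (t - 5)(t - 7) / 15
  L_1(t) = (t - 2)(t - 7) / -6
  L_2(t) = (t - 2)(t - 5) / 10
Then p(t) = 20·L_0(t) + 119·L_1(t) + 225·L_2(t).
Expanding and collecting terms gives p(t) = 4t² + 5t - 6.
Check: p(5) = 119. ✓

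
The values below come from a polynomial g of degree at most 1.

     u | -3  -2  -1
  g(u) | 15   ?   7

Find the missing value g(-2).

11

On equispaced nodes a degree-1 polynomial has vanishing second forward difference, so
  g(-3) - 2·g(-2) + g(-1) = 0.
Substituting the known values and solving for g(-2):
  -2·g(-2) = -22
  g(-2) = 11.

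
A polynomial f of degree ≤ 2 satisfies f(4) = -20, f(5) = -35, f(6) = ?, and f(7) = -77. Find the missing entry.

On equispaced nodes a degree-2 polynomial has vanishing third forward difference, so
  - f(4) + 3·f(5) - 3·f(6) + f(7) = 0.
Substituting the known values and solving for f(6):
  -3·f(6) = 162
  f(6) = -54.

-54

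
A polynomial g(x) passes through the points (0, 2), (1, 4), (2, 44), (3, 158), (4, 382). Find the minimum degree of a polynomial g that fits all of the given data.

Forward differences of the values at x = 0, 1, 2, 3, 4:
  g  : 2  4  44  158  382
  Δ  : 2  40  114  224
  Δ^2: 38  74  110
  Δ^3: 36  36
  Δ^4: 0
The third differences are constant (36) and nonzero, while all higher differences vanish, so the minimal degree is 3.

3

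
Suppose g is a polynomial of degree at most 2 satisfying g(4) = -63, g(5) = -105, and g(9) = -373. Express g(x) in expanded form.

g(x) = -5x^2 + 3x + 5

Using the Lagrange interpolation formula with nodes 4, 5, 9:
  L_0(x) = (x - 5)(x - 9) / 5
  L_1(x) = (x - 4)(x - 9) / -4
  L_2(x) = (x - 4)(x - 5) / 20
Then g(x) = -63·L_0(x) - 105·L_1(x) - 373·L_2(x).
Expanding and collecting terms gives g(x) = -5x² + 3x + 5.
Check: g(9) = -373. ✓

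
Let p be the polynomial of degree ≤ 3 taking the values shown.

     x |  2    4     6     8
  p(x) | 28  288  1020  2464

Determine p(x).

Using the Lagrange interpolation formula with nodes 2, 4, 6, 8:
  L_0(x) = (x - 4)(x - 6)(x - 8) / -48
  L_1(x) = (x - 2)(x - 6)(x - 8) / 16
  L_2(x) = (x - 2)(x - 4)(x - 8) / -16
  L_3(x) = (x - 2)(x - 4)(x - 6) / 48
Then p(x) = 28·L_0(x) + 288·L_1(x) + 1020·L_2(x) + 2464·L_3(x).
Expanding and collecting terms gives p(x) = 5x^3 - x^2 - 4x.
Check: p(4) = 288. ✓

p(x) = 5x^3 - x^2 - 4x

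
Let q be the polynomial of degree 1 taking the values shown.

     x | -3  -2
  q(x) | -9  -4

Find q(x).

q(x) = 5x + 6

Using the Lagrange interpolation formula with nodes -3, -2:
  L_0(x) = (x + 2) / -1
  L_1(x) = (x + 3) / 1
Then q(x) = -9·L_0(x) - 4·L_1(x).
Expanding and collecting terms gives q(x) = 5x + 6.
Check: q(-2) = -4. ✓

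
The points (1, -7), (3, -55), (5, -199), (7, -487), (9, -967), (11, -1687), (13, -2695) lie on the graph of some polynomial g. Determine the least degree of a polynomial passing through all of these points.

Forward differences of the values at u = 1, 3, 5, 7, 9, 11, 13:
  g  : -7  -55  -199  -487  -967  -1687  -2695
  Δ  : -48  -144  -288  -480  -720  -1008
  Δ^2: -96  -144  -192  -240  -288
  Δ^3: -48  -48  -48  -48
  Δ^4: 0  0  0
  Δ^5: 0  0
  Δ^6: 0
The third differences are constant (-48) and nonzero, while all higher differences vanish, so the minimal degree is 3.

3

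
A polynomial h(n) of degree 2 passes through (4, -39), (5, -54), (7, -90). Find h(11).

Using the Lagrange interpolation formula with nodes 4, 5, 7:
  L_0(n) = (n - 5)(n - 7) / 3
  L_1(n) = (n - 4)(n - 7) / -2
  L_2(n) = (n - 4)(n - 5) / 6
Then h(n) = -39·L_0(n) - 54·L_1(n) - 90·L_2(n).
Expanding and collecting terms gives h(n) = -n^2 - 6n + 1.
Evaluating at n = 11: h(11) = -186.

-186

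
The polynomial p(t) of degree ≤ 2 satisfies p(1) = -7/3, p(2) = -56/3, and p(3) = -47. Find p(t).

Using the Lagrange interpolation formula with nodes 1, 2, 3:
  L_0(t) = (t - 2)(t - 3) / 2
  L_1(t) = (t - 1)(t - 3) / -1
  L_2(t) = (t - 1)(t - 2) / 2
Then p(t) = -7/3·L_0(t) - 56/3·L_1(t) - 47·L_2(t).
Expanding and collecting terms gives p(t) = -6t² + (5/3)t + 2.
Check: p(1) = -7/3. ✓

p(t) = -6t^2 + (5/3)t + 2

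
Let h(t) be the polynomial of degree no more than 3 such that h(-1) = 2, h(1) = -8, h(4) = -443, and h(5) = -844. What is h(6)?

-1433

Write h(t) = at^3 + bt^2 + ct + d. Substituting each data point gives a linear system:
  -a + b - c + d = 2
  a + b + c + d = -8
  64a + 16b + 4c + d = -443
  125a + 25b + 5c + d = -844
Solving the system yields a = -6, b = -4, c = 1, d = 1.
So h(t) = -6t^3 - 4t^2 + t + 1.
Then h(6) = -1433.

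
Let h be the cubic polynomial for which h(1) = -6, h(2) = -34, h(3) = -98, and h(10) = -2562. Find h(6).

Using the Lagrange interpolation formula with nodes 1, 2, 3, 10:
  L_0(x) = (x - 2)(x - 3)(x - 10) / -18
  L_1(x) = (x - 1)(x - 3)(x - 10) / 8
  L_2(x) = (x - 1)(x - 2)(x - 10) / -14
  L_3(x) = (x - 1)(x - 2)(x - 3) / 504
Then h(x) = -6·L_0(x) - 34·L_1(x) - 98·L_2(x) - 2562·L_3(x).
Expanding and collecting terms gives h(x) = -2x³ - 6x² + 4x - 2.
Evaluating at x = 6: h(6) = -626.

-626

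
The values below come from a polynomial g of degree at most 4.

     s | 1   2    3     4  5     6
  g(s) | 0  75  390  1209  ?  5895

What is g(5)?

2892

The 5 known points determine the degree-4 polynomial uniquely.
Write g(s) = as^4 + bs^3 + cs^2 + ds + e. Substituting each data point gives a linear system:
  a + b + c + d + e = 0
  16a + 8b + 4c + 2d + e = 75
  81a + 27b + 9c + 3d + e = 390
  256a + 64b + 16c + 4d + e = 1209
  1296a + 216b + 36c + 6d + e = 5895
Solving the system yields a = 4, b = 4, c = -4, d = -1, e = -3.
So g(s) = 4s^4 + 4s^3 - 4s^2 - s - 3.
Then g(5) = 2892.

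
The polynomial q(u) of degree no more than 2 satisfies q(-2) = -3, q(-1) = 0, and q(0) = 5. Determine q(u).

q(u) = u^2 + 6u + 5

Write q(u) = au^2 + bu + c. Substituting each data point gives a linear system:
  4a - 2b + c = -3
  a - b + c = 0
  c = 5
Solving the system yields a = 1, b = 6, c = 5.
So q(u) = u² + 6u + 5.
Check: q(-2) = -3. ✓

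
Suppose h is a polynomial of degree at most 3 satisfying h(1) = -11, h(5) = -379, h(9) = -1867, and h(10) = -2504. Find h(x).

h(x) = -2x^3 - 5x^2 - 4

Write h(x) = ax^3 + bx^2 + cx + d. Substituting each data point gives a linear system:
  a + b + c + d = -11
  125a + 25b + 5c + d = -379
  729a + 81b + 9c + d = -1867
  1000a + 100b + 10c + d = -2504
Solving the system yields a = -2, b = -5, c = 0, d = -4.
So h(x) = -2x^3 - 5x^2 - 4.
Check: h(9) = -1867. ✓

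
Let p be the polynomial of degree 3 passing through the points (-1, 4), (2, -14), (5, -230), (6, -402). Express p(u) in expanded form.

Using the Lagrange interpolation formula with nodes -1, 2, 5, 6:
  L_0(u) = (u - 2)(u - 5)(u - 6) / -126
  L_1(u) = (u + 1)(u - 5)(u - 6) / 36
  L_2(u) = (u + 1)(u - 2)(u - 6) / -18
  L_3(u) = (u + 1)(u - 2)(u - 5) / 28
Then p(u) = 4·L_0(u) - 14·L_1(u) - 230·L_2(u) - 402·L_3(u).
Expanding and collecting terms gives p(u) = -2u³ + u² - u.
Check: p(5) = -230. ✓

p(u) = -2u^3 + u^2 - u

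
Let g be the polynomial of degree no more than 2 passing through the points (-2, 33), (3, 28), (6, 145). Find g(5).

96

Using the Lagrange interpolation formula with nodes -2, 3, 6:
  L_0(t) = (t - 3)(t - 6) / 40
  L_1(t) = (t + 2)(t - 6) / -15
  L_2(t) = (t + 2)(t - 3) / 24
Then g(t) = 33·L_0(t) + 28·L_1(t) + 145·L_2(t).
Expanding and collecting terms gives g(t) = 5t^2 - 6t + 1.
Evaluating at t = 5: g(5) = 96.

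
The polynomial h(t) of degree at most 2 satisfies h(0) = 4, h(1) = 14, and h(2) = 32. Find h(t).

Using the Lagrange interpolation formula with nodes 0, 1, 2:
  L_0(t) = (t - 1)(t - 2) / 2
  L_1(t) = t(t - 2) / -1
  L_2(t) = t(t - 1) / 2
Then h(t) = 4·L_0(t) + 14·L_1(t) + 32·L_2(t).
Expanding and collecting terms gives h(t) = 4t^2 + 6t + 4.
Check: h(0) = 4. ✓

h(t) = 4t^2 + 6t + 4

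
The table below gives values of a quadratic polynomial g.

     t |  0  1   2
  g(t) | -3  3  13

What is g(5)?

Forward differences of the values at t = 0, 1, 2:
  g  : -3  3  13
  Δ  : 6  10
  Δ^2: 4
The second differences are constant, confirming degree 2.
Interpolating (Newton forward form) and evaluating at t = 5 gives g(5) = 67.

67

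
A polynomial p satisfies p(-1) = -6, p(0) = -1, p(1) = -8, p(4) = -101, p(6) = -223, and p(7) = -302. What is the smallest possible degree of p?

Divided differences on the nodes -1, 0, 1, 4, 6, 7:
  order 0: -6  -1  -8  -101  -223  -302
  order 1: 5  -7  -31  -61  -79
  order 2: -6  -6  -6  -6
  order 3: 0  0  0
  order 4: 0  0
  order 5: 0
The order-2 divided differences are all -6 (nonzero) and every higher order vanishes, so the data lies on a polynomial of degree exactly 2.

2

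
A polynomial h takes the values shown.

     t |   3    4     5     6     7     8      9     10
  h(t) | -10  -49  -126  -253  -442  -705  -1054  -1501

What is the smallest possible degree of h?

3

Forward differences of the values at t = 3, 4, 5, 6, 7, 8, 9, 10:
  h  : -10  -49  -126  -253  -442  -705  -1054  -1501
  Δ  : -39  -77  -127  -189  -263  -349  -447
  Δ^2: -38  -50  -62  -74  -86  -98
  Δ^3: -12  -12  -12  -12  -12
  Δ^4: 0  0  0  0
  Δ^5: 0  0  0
  Δ^6: 0  0
  Δ^7: 0
The third differences are constant (-12) and nonzero, while all higher differences vanish, so the minimal degree is 3.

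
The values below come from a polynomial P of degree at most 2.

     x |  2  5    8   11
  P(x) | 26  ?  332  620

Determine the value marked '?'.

On equispaced nodes a degree-2 polynomial has vanishing third forward difference, so
  - P(2) + 3·P(5) - 3·P(8) + P(11) = 0.
Substituting the known values and solving for P(5):
  3·P(5) = 402
  P(5) = 134.

134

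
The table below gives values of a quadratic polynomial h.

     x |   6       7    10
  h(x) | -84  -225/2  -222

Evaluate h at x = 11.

-533/2

Using the Lagrange interpolation formula with nodes 6, 7, 10:
  L_0(x) = (x - 7)(x - 10) / 4
  L_1(x) = (x - 6)(x - 10) / -3
  L_2(x) = (x - 6)(x - 7) / 12
Then h(x) = -84·L_0(x) - 225/2·L_1(x) - 222·L_2(x).
Expanding and collecting terms gives h(x) = -2x² - (5/2)x + 3.
Evaluating at x = 11: h(11) = -533/2.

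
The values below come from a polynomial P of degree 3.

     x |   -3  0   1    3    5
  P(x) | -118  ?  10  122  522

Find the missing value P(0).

2

The 4 known points determine the degree-3 polynomial uniquely.
Write P(x) = ax^3 + bx^2 + cx + d. Substituting each data point gives a linear system:
  -27a + 9b - 3c + d = -118
  a + b + c + d = 10
  27a + 9b + 3c + d = 122
  125a + 25b + 5c + d = 522
Solving the system yields a = 4, b = 0, c = 4, d = 2.
So P(x) = 4x^3 + 4x + 2.
Then P(0) = 2.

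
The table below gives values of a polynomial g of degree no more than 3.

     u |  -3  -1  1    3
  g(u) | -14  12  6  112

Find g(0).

Forward differences of the values at u = -3, -1, 1, 3:
  g  : -14  12  6  112
  Δ  : 26  -6  106
  Δ^2: -32  112
  Δ^3: 144
The third differences are constant, confirming degree 3.
Interpolating (Newton forward form) and evaluating at u = 0 gives g(0) = 4.

4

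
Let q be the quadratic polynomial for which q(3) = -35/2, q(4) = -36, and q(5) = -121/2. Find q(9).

-437/2

Write q(n) = an^2 + bn + c. Substituting each data point gives a linear system:
  9a + 3b + c = -35/2
  16a + 4b + c = -36
  25a + 5b + c = -121/2
Solving the system yields a = -3, b = 5/2, c = 2.
So q(n) = -3n^2 + (5/2)n + 2.
Then q(9) = -437/2.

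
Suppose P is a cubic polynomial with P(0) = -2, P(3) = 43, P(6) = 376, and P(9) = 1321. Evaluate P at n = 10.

Using the Lagrange interpolation formula with nodes 0, 3, 6, 9:
  L_0(n) = (n - 3)(n - 6)(n - 9) / -162
  L_1(n) = n(n - 6)(n - 9) / 54
  L_2(n) = n(n - 3)(n - 9) / -54
  L_3(n) = n(n - 3)(n - 6) / 162
Then P(n) = -2·L_0(n) + 43·L_1(n) + 376·L_2(n) + 1321·L_3(n).
Expanding and collecting terms gives P(n) = 2n³ - 2n² + 3n - 2.
Evaluating at n = 10: P(10) = 1828.

1828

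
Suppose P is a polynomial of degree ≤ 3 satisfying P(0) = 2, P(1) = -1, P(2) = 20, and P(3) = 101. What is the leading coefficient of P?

6

Write P(s) = as^3 + bs^2 + cs + d. Substituting each data point gives a linear system:
  d = 2
  a + b + c + d = -1
  8a + 4b + 2c + d = 20
  27a + 9b + 3c + d = 101
Solving the system yields a = 6, b = -6, c = -3, d = 2.
So P(s) = 6s^3 - 6s^2 - 3s + 2.
The leading coefficient is 6.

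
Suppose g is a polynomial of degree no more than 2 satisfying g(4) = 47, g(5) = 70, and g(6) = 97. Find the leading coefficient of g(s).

Write g(s) = as^2 + bs + c. Substituting each data point gives a linear system:
  16a + 4b + c = 47
  25a + 5b + c = 70
  36a + 6b + c = 97
Solving the system yields a = 2, b = 5, c = -5.
So g(s) = 2s^2 + 5s - 5.
The leading coefficient is 2.

2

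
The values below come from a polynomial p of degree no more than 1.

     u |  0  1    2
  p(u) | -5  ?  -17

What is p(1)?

-11

The 2 known points determine the degree-1 polynomial uniquely.
Write p(u) = au + b. Substituting each data point gives a linear system:
  b = -5
  2a + b = -17
Solving the system yields a = -6, b = -5.
So p(u) = -6u - 5.
Then p(1) = -11.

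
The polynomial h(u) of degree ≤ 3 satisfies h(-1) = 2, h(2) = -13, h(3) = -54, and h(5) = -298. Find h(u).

Write h(u) = au^3 + bu^2 + cu + d. Substituting each data point gives a linear system:
  -a + b - c + d = 2
  8a + 4b + 2c + d = -13
  27a + 9b + 3c + d = -54
  125a + 25b + 5c + d = -298
Solving the system yields a = -3, b = 3, c = 1, d = -3.
So h(u) = -3u^3 + 3u^2 + u - 3.
Check: h(-1) = 2. ✓

h(u) = -3u^3 + 3u^2 + u - 3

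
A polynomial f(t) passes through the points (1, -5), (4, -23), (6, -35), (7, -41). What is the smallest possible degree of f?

Divided differences on the nodes 1, 4, 6, 7:
  order 0: -5  -23  -35  -41
  order 1: -6  -6  -6
  order 2: 0  0
  order 3: 0
The order-1 divided differences are all -6 (nonzero) and every higher order vanishes, so the data lies on a polynomial of degree exactly 1.

1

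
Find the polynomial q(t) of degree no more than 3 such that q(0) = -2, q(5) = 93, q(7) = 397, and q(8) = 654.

Write q(t) = at^3 + bt^2 + ct + d. Substituting each data point gives a linear system:
  d = -2
  125a + 25b + 5c + d = 93
  343a + 49b + 7c + d = 397
  512a + 64b + 8c + d = 654
Solving the system yields a = 2, b = -5, c = -6, d = -2.
So q(t) = 2t³ - 5t² - 6t - 2.
Check: q(5) = 93. ✓

q(t) = 2t^3 - 5t^2 - 6t - 2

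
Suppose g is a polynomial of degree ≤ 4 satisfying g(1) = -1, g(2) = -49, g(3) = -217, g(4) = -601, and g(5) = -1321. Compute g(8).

-7057

Write g(s) = as^4 + bs^3 + cs^2 + ds + e. Substituting each data point gives a linear system:
  a + b + c + d + e = -1
  16a + 8b + 4c + 2d + e = -49
  81a + 27b + 9c + 3d + e = -217
  256a + 64b + 16c + 4d + e = -601
  625a + 125b + 25c + 5d + e = -1321
Solving the system yields a = -1, b = -6, c = 1, d = 6, e = -1.
So g(s) = -s⁴ - 6s³ + s² + 6s - 1.
Then g(8) = -7057.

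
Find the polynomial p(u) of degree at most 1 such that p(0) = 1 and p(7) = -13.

p(u) = -2u + 1

Write p(u) = au + b. Substituting each data point gives a linear system:
  b = 1
  7a + b = -13
Solving the system yields a = -2, b = 1.
So p(u) = -2u + 1.
Check: p(7) = -13. ✓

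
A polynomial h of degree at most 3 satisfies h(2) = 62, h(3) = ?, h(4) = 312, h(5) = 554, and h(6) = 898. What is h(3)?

On equispaced nodes a degree-3 polynomial has vanishing fourth forward difference, so
  h(2) - 4·h(3) + 6·h(4) - 4·h(5) + h(6) = 0.
Substituting the known values and solving for h(3):
  -4·h(3) = -616
  h(3) = 154.

154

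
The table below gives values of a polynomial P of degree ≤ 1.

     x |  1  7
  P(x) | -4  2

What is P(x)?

Using the Lagrange interpolation formula with nodes 1, 7:
  L_0(x) = (x - 7) / -6
  L_1(x) = (x - 1) / 6
Then P(x) = -4·L_0(x) + 2·L_1(x).
Expanding and collecting terms gives P(x) = x - 5.
Check: P(1) = -4. ✓

P(x) = x - 5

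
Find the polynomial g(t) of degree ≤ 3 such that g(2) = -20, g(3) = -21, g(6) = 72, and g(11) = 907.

g(t) = t^3 - 3t^2 - 5t - 6

Write g(t) = at^3 + bt^2 + ct + d. Substituting each data point gives a linear system:
  8a + 4b + 2c + d = -20
  27a + 9b + 3c + d = -21
  216a + 36b + 6c + d = 72
  1331a + 121b + 11c + d = 907
Solving the system yields a = 1, b = -3, c = -5, d = -6.
So g(t) = t³ - 3t² - 5t - 6.
Check: g(6) = 72. ✓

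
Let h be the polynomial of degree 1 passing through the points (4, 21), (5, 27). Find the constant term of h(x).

-3

Write h(x) = ax + b. Substituting each data point gives a linear system:
  4a + b = 21
  5a + b = 27
Solving the system yields a = 6, b = -3.
So h(x) = 6x - 3.
The constant term is -3.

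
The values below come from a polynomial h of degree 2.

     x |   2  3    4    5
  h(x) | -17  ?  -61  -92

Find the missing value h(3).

-36

On equispaced nodes a degree-2 polynomial has vanishing third forward difference, so
  - h(2) + 3·h(3) - 3·h(4) + h(5) = 0.
Substituting the known values and solving for h(3):
  3·h(3) = -108
  h(3) = -36.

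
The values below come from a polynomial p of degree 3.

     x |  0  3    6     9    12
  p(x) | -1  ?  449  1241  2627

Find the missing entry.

89

On equispaced nodes a degree-3 polynomial has vanishing fourth forward difference, so
  p(0) - 4·p(3) + 6·p(6) - 4·p(9) + p(12) = 0.
Substituting the known values and solving for p(3):
  -4·p(3) = -356
  p(3) = 89.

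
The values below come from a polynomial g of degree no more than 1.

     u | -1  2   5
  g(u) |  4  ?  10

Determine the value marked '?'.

On equispaced nodes a degree-1 polynomial has vanishing second forward difference, so
  g(-1) - 2·g(2) + g(5) = 0.
Substituting the known values and solving for g(2):
  -2·g(2) = -14
  g(2) = 7.

7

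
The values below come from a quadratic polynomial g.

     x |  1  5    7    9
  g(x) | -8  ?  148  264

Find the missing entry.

64

The 3 known points determine the degree-2 polynomial uniquely.
Write g(x) = ax^2 + bx + c. Substituting each data point gives a linear system:
  a + b + c = -8
  49a + 7b + c = 148
  81a + 9b + c = 264
Solving the system yields a = 4, b = -6, c = -6.
So g(x) = 4x^2 - 6x - 6.
Then g(5) = 64.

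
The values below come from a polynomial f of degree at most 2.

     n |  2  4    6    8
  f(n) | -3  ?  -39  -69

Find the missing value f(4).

The 3 known points determine the degree-2 polynomial uniquely.
Write f(n) = an^2 + bn + c. Substituting each data point gives a linear system:
  4a + 2b + c = -3
  36a + 6b + c = -39
  64a + 8b + c = -69
Solving the system yields a = -1, b = -1, c = 3.
So f(n) = -n^2 - n + 3.
Then f(4) = -17.

-17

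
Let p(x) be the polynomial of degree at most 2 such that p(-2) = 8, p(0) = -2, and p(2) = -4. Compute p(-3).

16

Using the Lagrange interpolation formula with nodes -2, 0, 2:
  L_0(x) = x(x - 2) / 8
  L_1(x) = (x + 2)(x - 2) / -4
  L_2(x) = (x + 2)x / 8
Then p(x) = 8·L_0(x) - 2·L_1(x) - 4·L_2(x).
Expanding and collecting terms gives p(x) = x² - 3x - 2.
Evaluating at x = -3: p(-3) = 16.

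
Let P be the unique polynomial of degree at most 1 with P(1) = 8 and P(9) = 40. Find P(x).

P(x) = 4x + 4

Using the Lagrange interpolation formula with nodes 1, 9:
  L_0(x) = (x - 9) / -8
  L_1(x) = (x - 1) / 8
Then P(x) = 8·L_0(x) + 40·L_1(x).
Expanding and collecting terms gives P(x) = 4x + 4.
Check: P(1) = 8. ✓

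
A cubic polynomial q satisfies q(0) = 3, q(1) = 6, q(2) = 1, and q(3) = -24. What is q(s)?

Write q(s) = as^3 + bs^2 + cs + d. Substituting each data point gives a linear system:
  d = 3
  a + b + c + d = 6
  8a + 4b + 2c + d = 1
  27a + 9b + 3c + d = -24
Solving the system yields a = -2, b = 2, c = 3, d = 3.
So q(s) = -2s³ + 2s² + 3s + 3.
Check: q(0) = 3. ✓

q(s) = -2s^3 + 2s^2 + 3s + 3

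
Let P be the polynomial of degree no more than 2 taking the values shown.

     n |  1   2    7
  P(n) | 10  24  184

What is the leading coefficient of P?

Write P(n) = an^2 + bn + c. Substituting each data point gives a linear system:
  a + b + c = 10
  4a + 2b + c = 24
  49a + 7b + c = 184
Solving the system yields a = 3, b = 5, c = 2.
So P(n) = 3n^2 + 5n + 2.
The leading coefficient is 3.

3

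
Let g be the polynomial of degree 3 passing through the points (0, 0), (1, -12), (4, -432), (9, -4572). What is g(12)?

Using the Lagrange interpolation formula with nodes 0, 1, 4, 9:
  L_0(x) = (x - 1)(x - 4)(x - 9) / -36
  L_1(x) = x(x - 4)(x - 9) / 24
  L_2(x) = x(x - 1)(x - 9) / -60
  L_3(x) = x(x - 1)(x - 4) / 360
Then g(x) = 0·L_0(x) - 12·L_1(x) - 432·L_2(x) - 4572·L_3(x).
Expanding and collecting terms gives g(x) = -6x^3 - 2x^2 - 4x.
Evaluating at x = 12: g(12) = -10704.

-10704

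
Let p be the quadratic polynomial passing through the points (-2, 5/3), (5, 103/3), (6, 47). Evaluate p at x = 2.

Using the Lagrange interpolation formula with nodes -2, 5, 6:
  L_0(x) = (x - 5)(x - 6) / 56
  L_1(x) = (x + 2)(x - 6) / -7
  L_2(x) = (x + 2)(x - 5) / 8
Then p(x) = 5/3·L_0(x) + 103/3·L_1(x) + 47·L_2(x).
Expanding and collecting terms gives p(x) = x² + (5/3)x + 1.
Evaluating at x = 2: p(2) = 25/3.

25/3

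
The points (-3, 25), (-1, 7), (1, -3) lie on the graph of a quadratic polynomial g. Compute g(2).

-5

Forward differences of the values at s = -3, -1, 1:
  g  : 25  7  -3
  Δ  : -18  -10
  Δ^2: 8
The second differences are constant, confirming degree 2.
Interpolating (Newton forward form) and evaluating at s = 2 gives g(2) = -5.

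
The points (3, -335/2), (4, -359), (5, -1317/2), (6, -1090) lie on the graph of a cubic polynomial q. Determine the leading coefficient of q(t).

-4

Write q(t) = at^3 + bt^2 + ct + d. Substituting each data point gives a linear system:
  27a + 9b + 3c + d = -335/2
  64a + 16b + 4c + d = -359
  125a + 25b + 5c + d = -1317/2
  216a + 36b + 6c + d = -1090
Solving the system yields a = -4, b = -6, c = -3/2, d = -1.
So q(t) = -4t^3 - 6t^2 - (3/2)t - 1.
The leading coefficient is -4.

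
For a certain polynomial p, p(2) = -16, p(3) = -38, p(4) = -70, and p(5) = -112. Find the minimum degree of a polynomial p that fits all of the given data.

Forward differences of the values at s = 2, 3, 4, 5:
  p  : -16  -38  -70  -112
  Δ  : -22  -32  -42
  Δ^2: -10  -10
  Δ^3: 0
The second differences are constant (-10) and nonzero, while all higher differences vanish, so the minimal degree is 2.

2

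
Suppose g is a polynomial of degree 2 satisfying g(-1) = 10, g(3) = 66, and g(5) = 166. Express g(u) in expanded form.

g(u) = 6u^2 + 2u + 6

Write g(u) = au^2 + bu + c. Substituting each data point gives a linear system:
  a - b + c = 10
  9a + 3b + c = 66
  25a + 5b + c = 166
Solving the system yields a = 6, b = 2, c = 6.
So g(u) = 6u² + 2u + 6.
Check: g(3) = 66. ✓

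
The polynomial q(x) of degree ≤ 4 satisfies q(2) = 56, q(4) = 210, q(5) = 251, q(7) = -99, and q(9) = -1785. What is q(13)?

-14541

Write q(x) = ax^4 + bx^3 + cx^2 + dx + e. Substituting each data point gives a linear system:
  16a + 8b + 4c + 2d + e = 56
  256a + 64b + 16c + 4d + e = 210
  625a + 125b + 25c + 5d + e = 251
  2401a + 343b + 49c + 7d + e = -99
  6561a + 729b + 81c + 9d + e = -1785
Solving the system yields a = -1, b = 6, c = 5, d = -1, e = 6.
So q(x) = -x^4 + 6x^3 + 5x^2 - x + 6.
Then q(13) = -14541.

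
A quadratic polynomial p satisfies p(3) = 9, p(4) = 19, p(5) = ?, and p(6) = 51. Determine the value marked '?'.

33

On equispaced nodes a degree-2 polynomial has vanishing third forward difference, so
  - p(3) + 3·p(4) - 3·p(5) + p(6) = 0.
Substituting the known values and solving for p(5):
  -3·p(5) = -99
  p(5) = 33.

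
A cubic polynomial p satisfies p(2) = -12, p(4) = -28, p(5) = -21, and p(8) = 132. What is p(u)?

Write p(u) = au^3 + bu^2 + cu + d. Substituting each data point gives a linear system:
  8a + 4b + 2c + d = -12
  64a + 16b + 4c + d = -28
  125a + 25b + 5c + d = -21
  512a + 64b + 8c + d = 132
Solving the system yields a = 1, b = -6, c = 0, d = 4.
So p(u) = u^3 - 6u^2 + 4.
Check: p(2) = -12. ✓

p(u) = u^3 - 6u^2 + 4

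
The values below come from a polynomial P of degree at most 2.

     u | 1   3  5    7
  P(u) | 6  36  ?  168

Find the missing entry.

The 3 known points determine the degree-2 polynomial uniquely.
Write P(u) = au^2 + bu + c. Substituting each data point gives a linear system:
  a + b + c = 6
  9a + 3b + c = 36
  49a + 7b + c = 168
Solving the system yields a = 3, b = 3, c = 0.
So P(u) = 3u^2 + 3u.
Then P(5) = 90.

90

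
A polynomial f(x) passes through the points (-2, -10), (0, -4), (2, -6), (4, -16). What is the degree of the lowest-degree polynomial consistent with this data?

2

Forward differences of the values at x = -2, 0, 2, 4:
  f  : -10  -4  -6  -16
  Δ  : 6  -2  -10
  Δ^2: -8  -8
  Δ^3: 0
The second differences are constant (-8) and nonzero, while all higher differences vanish, so the minimal degree is 2.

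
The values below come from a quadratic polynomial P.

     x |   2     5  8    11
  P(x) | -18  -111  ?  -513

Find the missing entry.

-276

The 3 known points determine the degree-2 polynomial uniquely.
Write P(x) = ax^2 + bx + c. Substituting each data point gives a linear system:
  4a + 2b + c = -18
  25a + 5b + c = -111
  121a + 11b + c = -513
Solving the system yields a = -4, b = -3, c = 4.
So P(x) = -4x² - 3x + 4.
Then P(8) = -276.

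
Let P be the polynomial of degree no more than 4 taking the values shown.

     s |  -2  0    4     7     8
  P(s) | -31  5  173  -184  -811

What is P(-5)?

-1240

Using the Lagrange interpolation formula with nodes -2, 0, 4, 7, 8:
  L_0(s) = s(s - 4)(s - 7)(s - 8) / 1080
  L_1(s) = (s + 2)(s - 4)(s - 7)(s - 8) / -448
  L_2(s) = (s + 2)s(s - 7)(s - 8) / 288
  L_3(s) = (s + 2)s(s - 4)(s - 8) / -189
  L_4(s) = (s + 2)s(s - 4)(s - 7) / 320
Then P(s) = -31·L_0(s) + 5·L_1(s) + 173·L_2(s) - 184·L_3(s) - 811·L_4(s).
Expanding and collecting terms gives P(s) = -s^4 + 6s^3 + 4s^2 - 6s + 5.
Evaluating at s = -5: P(-5) = -1240.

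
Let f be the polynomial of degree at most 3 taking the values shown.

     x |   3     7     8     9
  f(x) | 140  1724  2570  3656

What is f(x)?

Using the Lagrange interpolation formula with nodes 3, 7, 8, 9:
  L_0(x) = (x - 7)(x - 8)(x - 9) / -120
  L_1(x) = (x - 3)(x - 8)(x - 9) / 8
  L_2(x) = (x - 3)(x - 7)(x - 9) / -5
  L_3(x) = (x - 3)(x - 7)(x - 8) / 12
Then f(x) = 140·L_0(x) + 1724·L_1(x) + 2570·L_2(x) + 3656·L_3(x).
Expanding and collecting terms gives f(x) = 5x³ + x + 2.
Check: f(7) = 1724. ✓

f(x) = 5x^3 + x + 2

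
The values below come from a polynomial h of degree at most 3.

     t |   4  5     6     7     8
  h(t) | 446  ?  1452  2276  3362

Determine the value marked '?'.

The 4 known points determine the degree-3 polynomial uniquely.
Write h(t) = at^3 + bt^2 + ct + d. Substituting each data point gives a linear system:
  64a + 16b + 4c + d = 446
  216a + 36b + 6c + d = 1452
  343a + 49b + 7c + d = 2276
  512a + 64b + 8c + d = 3362
Solving the system yields a = 6, b = 5, c = -3, d = -6.
So h(t) = 6t³ + 5t² - 3t - 6.
Then h(5) = 854.

854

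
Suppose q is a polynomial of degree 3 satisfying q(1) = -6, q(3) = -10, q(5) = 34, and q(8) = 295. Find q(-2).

Write q(x) = ax^3 + bx^2 + cx + d. Substituting each data point gives a linear system:
  a + b + c + d = -6
  27a + 9b + 3c + d = -10
  125a + 25b + 5c + d = 34
  512a + 64b + 8c + d = 295
Solving the system yields a = 1, b = -3, c = -3, d = -1.
So q(x) = x³ - 3x² - 3x - 1.
Then q(-2) = -15.

-15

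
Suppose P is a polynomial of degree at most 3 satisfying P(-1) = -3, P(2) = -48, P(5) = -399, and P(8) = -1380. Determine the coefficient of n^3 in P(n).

Write P(n) = an^3 + bn^2 + cn + d. Substituting each data point gives a linear system:
  -a + b - c + d = -3
  8a + 4b + 2c + d = -48
  125a + 25b + 5c + d = -399
  512a + 64b + 8c + d = -1380
Solving the system yields a = -2, b = -5, c = -4, d = -4.
So P(n) = -2n^3 - 5n^2 - 4n - 4.
The leading coefficient is -2.

-2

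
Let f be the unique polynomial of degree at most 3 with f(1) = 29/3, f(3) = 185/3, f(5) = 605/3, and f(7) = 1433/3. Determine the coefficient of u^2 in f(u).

Write f(u) = au^3 + bu^2 + cu + d. Substituting each data point gives a linear system:
  a + b + c + d = 29/3
  27a + 9b + 3c + d = 185/3
  125a + 25b + 5c + d = 605/3
  343a + 49b + 7c + d = 1433/3
Solving the system yields a = 1, b = 2, c = 5, d = 5/3.
So f(u) = u³ + 2u² + 5u + 5/3.
The coefficient of u^2 is 2.

2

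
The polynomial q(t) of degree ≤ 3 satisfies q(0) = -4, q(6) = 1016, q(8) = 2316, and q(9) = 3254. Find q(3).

146

Using the Lagrange interpolation formula with nodes 0, 6, 8, 9:
  L_0(t) = (t - 6)(t - 8)(t - 9) / -432
  L_1(t) = t(t - 8)(t - 9) / 36
  L_2(t) = t(t - 6)(t - 9) / -16
  L_3(t) = t(t - 6)(t - 8) / 27
Then q(t) = -4·L_0(t) + 1016·L_1(t) + 2316·L_2(t) + 3254·L_3(t).
Expanding and collecting terms gives q(t) = 4t^3 + 4t^2 + 2t - 4.
Evaluating at t = 3: q(3) = 146.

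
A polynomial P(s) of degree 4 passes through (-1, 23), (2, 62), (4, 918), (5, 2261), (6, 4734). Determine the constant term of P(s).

6

Write P(s) = as^4 + bs^3 + cs^2 + ds + e. Substituting each data point gives a linear system:
  a - b + c - d + e = 23
  16a + 8b + 4c + 2d + e = 62
  256a + 64b + 16c + 4d + e = 918
  625a + 125b + 25c + 5d + e = 2261
  1296a + 216b + 36c + 6d + e = 4734
Solving the system yields a = 4, b = -3, c = 6, d = -4, e = 6.
So P(s) = 4s^4 - 3s^3 + 6s^2 - 4s + 6.
The constant term is 6.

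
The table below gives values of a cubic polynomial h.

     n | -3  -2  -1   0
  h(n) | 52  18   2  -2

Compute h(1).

Using the Lagrange interpolation formula with nodes -3, -2, -1, 0:
  L_0(n) = (n + 2)(n + 1)n / -6
  L_1(n) = (n + 3)(n + 1)n / 2
  L_2(n) = (n + 3)(n + 2)n / -2
  L_3(n) = (n + 3)(n + 2)(n + 1) / 6
Then h(n) = 52·L_0(n) + 18·L_1(n) + 2·L_2(n) - 2·L_3(n).
Expanding and collecting terms gives h(n) = -n³ + 3n² - 2.
Evaluating at n = 1: h(1) = 0.

0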